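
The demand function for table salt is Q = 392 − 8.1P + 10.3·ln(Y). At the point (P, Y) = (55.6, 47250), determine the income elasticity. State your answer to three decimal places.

0.196

At P = 55.6, Y = 47250: Q = 52.501.
Holding P constant, ∂Q/∂Y = 10.3/Y = 0.000217989.
η_Y = (∂Q/∂Y)·(Y/Q) = 0.000217989 × (47250/52.501) = 0.196.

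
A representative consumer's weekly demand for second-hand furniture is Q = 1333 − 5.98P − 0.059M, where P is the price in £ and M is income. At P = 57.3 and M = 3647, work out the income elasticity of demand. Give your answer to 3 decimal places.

At P = 57.3, M = 3647: Q = 775.173.
Holding P constant, ∂Q/∂M = −0.059.
η_M = (∂Q/∂M)·(M/Q) = -0.059 × (3647/775.173) = -0.278.

-0.278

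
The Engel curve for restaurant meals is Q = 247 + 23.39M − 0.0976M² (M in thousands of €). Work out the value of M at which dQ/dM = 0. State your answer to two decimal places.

119.83

dQ/dM = 23.39 − 0.1952M.
The good is inferior where dQ/dM < 0. Setting dQ/dM = 0 gives M = 23.39 / 0.1952 = 119.83.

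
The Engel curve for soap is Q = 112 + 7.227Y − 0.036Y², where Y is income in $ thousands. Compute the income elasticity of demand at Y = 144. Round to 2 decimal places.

-1.11

At Y = 144: Q = 406.1920.
dQ/dY = 7.227 − 0.072Y = -3.14100.
η = (dQ/dY)·(Y/Q) = -3.14100 × (144/406.1920) = -1.11.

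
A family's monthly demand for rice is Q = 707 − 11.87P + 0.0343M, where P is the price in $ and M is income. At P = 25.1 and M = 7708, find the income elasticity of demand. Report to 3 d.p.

0.393

At P = 25.1, M = 7708: Q = 673.447.
Holding P constant, ∂Q/∂M = 0.0343.
η_M = (∂Q/∂M)·(M/Q) = 0.0343 × (7708/673.447) = 0.393.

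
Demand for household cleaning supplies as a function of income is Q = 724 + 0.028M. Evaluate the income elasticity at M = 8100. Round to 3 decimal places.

0.239

At M = 8100: Q = 950.800.
dQ/dM = 0.028.
η = (dQ/dM)·(M/Q) = 0.028 × (8100/950.800) = 0.239.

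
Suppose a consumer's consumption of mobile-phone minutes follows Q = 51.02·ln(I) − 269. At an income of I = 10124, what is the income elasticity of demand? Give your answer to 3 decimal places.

0.253

At I = 10124: Q = 201.540.
dQ/dI = 51.02/I = 0.00503951 at this income.
η = (dQ/dI)·(I/Q) = 0.00503951 × (10124/201.540) = 0.253.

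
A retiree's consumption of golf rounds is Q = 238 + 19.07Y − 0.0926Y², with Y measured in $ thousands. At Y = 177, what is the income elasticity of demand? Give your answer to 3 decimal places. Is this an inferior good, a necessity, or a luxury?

At Y = 177: Q = 712.3246.
dQ/dY = 19.07 − 0.1852Y = -13.71040.
η = (dQ/dY)·(Y/Q) = -13.71040 × (177/712.3246) = -3.407.
η < 0 ⇒ inferior good.

-3.407 (inferior good)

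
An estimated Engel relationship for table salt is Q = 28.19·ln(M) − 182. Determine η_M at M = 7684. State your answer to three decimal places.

0.401

At M = 7684: Q = 70.213.
dQ/dM = 28.19/M = 0.00366866 at this income.
η = (dQ/dM)·(M/Q) = 0.00366866 × (7684/70.213) = 0.401.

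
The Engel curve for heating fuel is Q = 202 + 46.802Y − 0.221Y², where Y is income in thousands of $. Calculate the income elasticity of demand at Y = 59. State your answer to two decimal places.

At Y = 59: Q = 2194.0170.
dQ/dY = 46.802 − 0.442Y = 20.72400.
η = (dQ/dY)·(Y/Q) = 20.72400 × (59/2194.0170) = 0.56.

0.56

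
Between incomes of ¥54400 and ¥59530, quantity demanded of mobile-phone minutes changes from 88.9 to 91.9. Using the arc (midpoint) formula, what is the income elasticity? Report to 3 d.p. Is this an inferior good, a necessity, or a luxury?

0.369 (necessity)

ΔQ = 91.9 − 88.9 = 3; midpoint Q̄ = (88.9 + 91.9)/2 = 90.4.
ΔI = 59530 − 54400 = 5130; midpoint Ī = (54400 + 59530)/2 = 56965.
η = (ΔQ/Q̄) ÷ (ΔI/Ī) = (3/90.4) ÷ (5130/56965) = 0.369.
0 < η < 1 ⇒ necessity.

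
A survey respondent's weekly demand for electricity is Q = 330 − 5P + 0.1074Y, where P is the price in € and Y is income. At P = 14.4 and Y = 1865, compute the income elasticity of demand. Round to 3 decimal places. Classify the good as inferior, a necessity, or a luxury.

At P = 14.4, Y = 1865: Q = 458.301.
Holding P constant, ∂Q/∂Y = 0.1074.
η_Y = (∂Q/∂Y)·(Y/Q) = 0.1074 × (1865/458.301) = 0.437.
Since 0 < η < 1, this is a necessity.

0.437 (necessity)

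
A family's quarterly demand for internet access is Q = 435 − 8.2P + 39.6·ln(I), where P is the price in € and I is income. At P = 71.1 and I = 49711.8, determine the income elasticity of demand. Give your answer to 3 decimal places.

0.141

At P = 71.1, I = 49711.8: Q = 280.214.
Holding P constant, ∂Q/∂I = 39.6/I = 0.000796592.
η_I = (∂Q/∂I)·(I/Q) = 0.000796592 × (49711.8/280.214) = 0.141.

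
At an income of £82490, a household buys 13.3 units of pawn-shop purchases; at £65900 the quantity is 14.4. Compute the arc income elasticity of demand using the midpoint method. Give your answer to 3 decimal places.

ΔQ = 14.4 − 13.3 = 1.1; midpoint Q̄ = (13.3 + 14.4)/2 = 13.85.
ΔI = 65900 − 82490 = -16590; midpoint Ī = (82490 + 65900)/2 = 74195.
η = (ΔQ/Q̄) ÷ (ΔI/Ī) = (1.1/13.85) ÷ (-16590/74195) = -0.355.

-0.355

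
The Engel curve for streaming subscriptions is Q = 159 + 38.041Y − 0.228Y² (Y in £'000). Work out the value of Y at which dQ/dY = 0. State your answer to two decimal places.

83.42

dQ/dY = 38.041 − 0.456Y.
The good is inferior where dQ/dY < 0. Setting dQ/dY = 0 gives Y = 38.041 / 0.456 = 83.42.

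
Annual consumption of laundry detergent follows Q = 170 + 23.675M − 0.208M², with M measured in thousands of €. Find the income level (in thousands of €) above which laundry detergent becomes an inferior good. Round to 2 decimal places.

dQ/dM = 23.675 − 0.416M.
The good is inferior where dQ/dM < 0. Setting dQ/dM = 0 gives M = 23.675 / 0.416 = 56.91.

56.91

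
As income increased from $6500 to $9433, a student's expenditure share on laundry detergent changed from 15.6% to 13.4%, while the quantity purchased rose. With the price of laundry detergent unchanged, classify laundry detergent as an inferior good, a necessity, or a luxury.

necessity

Quantity rises but the budget share falls as income rises, so 0 < η < 1.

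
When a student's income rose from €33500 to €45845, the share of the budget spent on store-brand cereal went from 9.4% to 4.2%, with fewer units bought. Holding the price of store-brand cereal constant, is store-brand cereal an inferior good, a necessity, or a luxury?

inferior good

Quantity demanded falls as income rises, so η < 0.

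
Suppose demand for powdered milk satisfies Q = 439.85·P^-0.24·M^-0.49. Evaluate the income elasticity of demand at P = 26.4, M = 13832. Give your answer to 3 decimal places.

For a multiplicative demand Q = A·P^α·M^β, the income elasticity is β everywhere.
Here β = -0.49, so η = -0.490.

-0.490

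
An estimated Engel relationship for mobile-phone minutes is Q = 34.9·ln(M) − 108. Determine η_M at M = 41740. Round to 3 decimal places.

0.133

At M = 41740: Q = 263.309.
dQ/dM = 34.9/M = 0.000836128 at this income.
η = (dQ/dM)·(M/Q) = 0.000836128 × (41740/263.309) = 0.133.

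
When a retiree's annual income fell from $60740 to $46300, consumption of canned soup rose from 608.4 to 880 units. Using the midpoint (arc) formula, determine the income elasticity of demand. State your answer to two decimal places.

-1.35

ΔQ = 880 − 608.4 = 271.6; midpoint Q̄ = (608.4 + 880)/2 = 744.2.
ΔI = 46300 − 60740 = -14440; midpoint Ī = (60740 + 46300)/2 = 53520.
η = (ΔQ/Q̄) ÷ (ΔI/Ī) = (271.6/744.2) ÷ (-14440/53520) = -1.35.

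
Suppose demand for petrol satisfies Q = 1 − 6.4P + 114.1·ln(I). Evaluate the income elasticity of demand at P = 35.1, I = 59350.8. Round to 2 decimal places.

0.11

At P = 35.1, I = 59350.8: Q = 1030.458.
Holding P constant, ∂Q/∂I = 114.1/I = 0.00192247.
η_I = (∂Q/∂I)·(I/Q) = 0.00192247 × (59350.8/1030.458) = 0.11.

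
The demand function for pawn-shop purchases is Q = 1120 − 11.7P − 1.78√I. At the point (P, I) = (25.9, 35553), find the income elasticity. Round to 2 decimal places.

-0.35

At P = 25.9, I = 35553: Q = 481.342.
Holding P constant, ∂Q/∂I = -1.78/(2√I) = -0.00472011.
η_I = (∂Q/∂I)·(I/Q) = -0.00472011 × (35553/481.342) = -0.35.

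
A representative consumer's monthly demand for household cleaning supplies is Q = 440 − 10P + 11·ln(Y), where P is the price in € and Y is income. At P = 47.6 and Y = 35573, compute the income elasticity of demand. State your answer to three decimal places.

At P = 47.6, Y = 35573: Q = 79.273.
Holding P constant, ∂Q/∂Y = 11/Y = 0.000309223.
η_Y = (∂Q/∂Y)·(Y/Q) = 0.000309223 × (35573/79.273) = 0.139.

0.139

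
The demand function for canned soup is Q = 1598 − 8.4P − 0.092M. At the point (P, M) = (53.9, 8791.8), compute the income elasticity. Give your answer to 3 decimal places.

At P = 53.9, M = 8791.8: Q = 336.394.
Holding P constant, ∂Q/∂M = −0.092.
η_M = (∂Q/∂M)·(M/Q) = -0.092 × (8791.8/336.394) = -2.404.

-2.404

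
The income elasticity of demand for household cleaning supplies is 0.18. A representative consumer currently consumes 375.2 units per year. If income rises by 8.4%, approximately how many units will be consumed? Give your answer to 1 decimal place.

%ΔQ ≈ η × %ΔI = 0.18 × 8.4% = 1.512%.
New Q ≈ 375.2 × (1 + 0.01512) = 380.9.

380.9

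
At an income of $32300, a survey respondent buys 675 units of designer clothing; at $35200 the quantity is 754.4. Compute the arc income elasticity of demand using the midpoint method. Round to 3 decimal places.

1.293

ΔQ = 754.4 − 675 = 79.4; midpoint Q̄ = (675 + 754.4)/2 = 714.7.
ΔI = 35200 − 32300 = 2900; midpoint Ī = (32300 + 35200)/2 = 33750.
η = (ΔQ/Q̄) ÷ (ΔI/Ī) = (79.4/714.7) ÷ (2900/33750) = 1.293.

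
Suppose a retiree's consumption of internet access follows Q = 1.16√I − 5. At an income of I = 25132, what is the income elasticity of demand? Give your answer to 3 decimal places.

At I = 25132: Q = 178.896.
dQ/dI = 1.16/(2√I) = 0.0036586 at this income.
η = (dQ/dI)·(I/Q) = 0.0036586 × (25132/178.896) = 0.514.

0.514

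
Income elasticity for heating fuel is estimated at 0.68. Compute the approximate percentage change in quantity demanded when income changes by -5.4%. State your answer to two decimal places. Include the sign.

-3.67%

%ΔQ ≈ η × %ΔI = 0.68 × (-5.4%) = -3.67%.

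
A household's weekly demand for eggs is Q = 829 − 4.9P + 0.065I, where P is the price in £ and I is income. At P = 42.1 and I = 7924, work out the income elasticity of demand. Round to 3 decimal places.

0.453

At P = 42.1, I = 7924: Q = 1137.770.
Holding P constant, ∂Q/∂I = 0.065.
η_I = (∂Q/∂I)·(I/Q) = 0.065 × (7924/1137.770) = 0.453.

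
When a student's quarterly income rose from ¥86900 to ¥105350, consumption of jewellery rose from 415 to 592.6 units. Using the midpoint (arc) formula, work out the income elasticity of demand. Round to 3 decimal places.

ΔQ = 592.6 − 415 = 177.6; midpoint Q̄ = (415 + 592.6)/2 = 503.8.
ΔI = 105350 − 86900 = 18450; midpoint Ī = (86900 + 105350)/2 = 96125.
η = (ΔQ/Q̄) ÷ (ΔI/Ī) = (177.6/503.8) ÷ (18450/96125) = 1.837.

1.837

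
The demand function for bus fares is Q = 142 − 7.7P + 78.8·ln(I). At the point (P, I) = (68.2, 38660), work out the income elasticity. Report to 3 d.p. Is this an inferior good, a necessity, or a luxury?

At P = 68.2, I = 38660: Q = 449.190.
Holding P constant, ∂Q/∂I = 78.8/I = 0.00203828.
η_I = (∂Q/∂I)·(I/Q) = 0.00203828 × (38660/449.190) = 0.175.
Since 0 < η < 1, this is a necessity.

0.175 (necessity)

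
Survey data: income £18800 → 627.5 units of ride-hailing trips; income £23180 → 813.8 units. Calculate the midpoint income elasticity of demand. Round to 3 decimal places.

1.239

ΔQ = 813.8 − 627.5 = 186.3; midpoint Q̄ = (627.5 + 813.8)/2 = 720.65.
ΔI = 23180 − 18800 = 4380; midpoint Ī = (18800 + 23180)/2 = 20990.
η = (ΔQ/Q̄) ÷ (ΔI/Ī) = (186.3/720.65) ÷ (4380/20990) = 1.239.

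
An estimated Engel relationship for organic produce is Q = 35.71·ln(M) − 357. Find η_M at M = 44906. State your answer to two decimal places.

At M = 44906: Q = 25.537.
dQ/dM = 35.71/M = 0.000795217 at this income.
η = (dQ/dM)·(M/Q) = 0.000795217 × (44906/25.537) = 1.40.

1.40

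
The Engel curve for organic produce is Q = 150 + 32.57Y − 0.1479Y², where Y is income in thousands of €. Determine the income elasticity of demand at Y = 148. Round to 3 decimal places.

-0.958

At Y = 148: Q = 1730.7584.
dQ/dY = 32.57 − 0.2958Y = -11.20840.
η = (dQ/dY)·(Y/Q) = -11.20840 × (148/1730.7584) = -0.958.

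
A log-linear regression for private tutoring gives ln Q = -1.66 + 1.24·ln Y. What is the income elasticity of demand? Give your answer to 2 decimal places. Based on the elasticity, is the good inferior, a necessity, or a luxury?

In a log-linear demand, the coefficient on ln Y is the income elasticity.
So η = 1.24.
η > 1 ⇒ luxury.

1.24 (luxury)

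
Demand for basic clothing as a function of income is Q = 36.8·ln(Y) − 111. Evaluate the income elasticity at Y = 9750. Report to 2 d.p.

0.16

At Y = 9750: Q = 227.009.
dQ/dY = 36.8/Y = 0.00377436 at this income.
η = (dQ/dY)·(Y/Q) = 0.00377436 × (9750/227.009) = 0.16.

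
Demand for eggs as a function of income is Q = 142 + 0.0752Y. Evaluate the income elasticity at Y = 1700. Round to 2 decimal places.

0.47

At Y = 1700: Q = 269.840.
dQ/dY = 0.0752.
η = (dQ/dY)·(Y/Q) = 0.0752 × (1700/269.840) = 0.47.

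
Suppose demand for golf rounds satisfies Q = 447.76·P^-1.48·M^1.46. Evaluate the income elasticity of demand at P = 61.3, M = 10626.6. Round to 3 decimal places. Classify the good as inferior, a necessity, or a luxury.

1.460 (luxury)

For a multiplicative demand Q = A·P^α·M^β, the income elasticity is β everywhere.
Here β = 1.46, so η = 1.460.
Since η > 1, this is a luxury.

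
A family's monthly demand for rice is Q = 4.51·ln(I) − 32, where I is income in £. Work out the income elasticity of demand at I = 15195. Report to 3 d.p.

0.395

At I = 15195: Q = 11.426.
dQ/dI = 4.51/I = 0.000296808 at this income.
η = (dQ/dI)·(I/Q) = 0.000296808 × (15195/11.426) = 0.395.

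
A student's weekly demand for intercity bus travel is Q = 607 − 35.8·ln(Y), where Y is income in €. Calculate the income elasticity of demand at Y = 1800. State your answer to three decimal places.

At Y = 1800: Q = 338.660.
dQ/dY = -35.8/Y = -0.0198889 at this income.
η = (dQ/dY)·(Y/Q) = -0.0198889 × (1800/338.660) = -0.106.

-0.106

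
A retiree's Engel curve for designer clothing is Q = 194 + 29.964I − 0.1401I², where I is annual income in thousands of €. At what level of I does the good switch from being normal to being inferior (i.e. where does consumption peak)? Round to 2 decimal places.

106.94

dQ/dI = 29.964 − 0.2802I.
The good is inferior where dQ/dI < 0. Setting dQ/dI = 0 gives I = 29.964 / 0.2802 = 106.94.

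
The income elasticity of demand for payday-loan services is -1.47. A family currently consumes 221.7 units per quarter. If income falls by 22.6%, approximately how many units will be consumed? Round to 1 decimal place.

295.4

%ΔQ ≈ η × %ΔI = -1.47 × (-22.6%) = 33.222%.
New Q ≈ 221.7 × (1 + 0.33222) = 295.4.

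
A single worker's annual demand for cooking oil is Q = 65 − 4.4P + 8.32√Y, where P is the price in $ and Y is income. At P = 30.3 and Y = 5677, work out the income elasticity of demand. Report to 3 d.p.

At P = 30.3, Y = 5677: Q = 558.558.
Holding P constant, ∂Q/∂Y = 8.32/(2√Y) = 0.0552121.
η_Y = (∂Q/∂Y)·(Y/Q) = 0.0552121 × (5677/558.558) = 0.561.

0.561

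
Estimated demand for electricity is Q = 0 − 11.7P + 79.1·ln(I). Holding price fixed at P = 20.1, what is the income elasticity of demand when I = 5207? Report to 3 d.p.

At P = 20.1, I = 5207: Q = 441.749.
Holding P constant, ∂Q/∂I = 79.1/I = 0.0151911.
η_I = (∂Q/∂I)·(I/Q) = 0.0151911 × (5207/441.749) = 0.179.

0.179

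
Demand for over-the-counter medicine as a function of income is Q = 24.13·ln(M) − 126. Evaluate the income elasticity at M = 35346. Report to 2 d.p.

0.19

At M = 35346: Q = 126.712.
dQ/dM = 24.13/M = 0.00068268 at this income.
η = (dQ/dM)·(M/Q) = 0.00068268 × (35346/126.712) = 0.19.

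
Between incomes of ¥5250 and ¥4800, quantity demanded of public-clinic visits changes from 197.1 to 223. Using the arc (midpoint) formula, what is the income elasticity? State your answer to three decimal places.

ΔQ = 223 − 197.1 = 25.9; midpoint Q̄ = (197.1 + 223)/2 = 210.05.
ΔI = 4800 − 5250 = -450; midpoint Ī = (5250 + 4800)/2 = 5025.
η = (ΔQ/Q̄) ÷ (ΔI/Ī) = (25.9/210.05) ÷ (-450/5025) = -1.377.

-1.377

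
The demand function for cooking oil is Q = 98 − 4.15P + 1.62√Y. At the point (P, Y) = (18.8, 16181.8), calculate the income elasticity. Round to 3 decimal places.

0.456

At P = 18.8, Y = 16181.8: Q = 226.056.
Holding P constant, ∂Q/∂Y = 1.62/(2√Y) = 0.00636754.
η_Y = (∂Q/∂Y)·(Y/Q) = 0.00636754 × (16181.8/226.056) = 0.456.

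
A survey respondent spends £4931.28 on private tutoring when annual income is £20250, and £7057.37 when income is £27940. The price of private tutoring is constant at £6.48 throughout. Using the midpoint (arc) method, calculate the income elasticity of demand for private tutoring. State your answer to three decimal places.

With a constant price, Q₁ = 4931.28/6.48 = 761.000 and Q₂ = 7057.37/6.48 = 1089.100 (equivalently, work directly with expenditure since P cancels).
Midpoint %ΔQ = (7057.37 − 4931.28)/5994.33 = 0.35468; midpoint %ΔI = (27940 − 20250)/24095 = 0.31915.
η = 0.35468 / 0.31915 = 1.111.

1.111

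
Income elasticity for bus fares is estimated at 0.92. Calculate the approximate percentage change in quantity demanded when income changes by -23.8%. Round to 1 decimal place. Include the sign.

%ΔQ ≈ η × %ΔI = 0.92 × (-23.8%) = -21.9%.

-21.9%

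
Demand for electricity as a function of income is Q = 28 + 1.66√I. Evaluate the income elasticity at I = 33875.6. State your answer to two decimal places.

At I = 33875.6: Q = 333.528.
dQ/dI = 1.66/(2√I) = 0.00450956 at this income.
η = (dQ/dI)·(I/Q) = 0.00450956 × (33875.6/333.528) = 0.46.

0.46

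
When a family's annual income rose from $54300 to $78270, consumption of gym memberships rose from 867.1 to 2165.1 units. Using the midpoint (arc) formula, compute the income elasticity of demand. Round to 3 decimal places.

ΔQ = 2165.1 − 867.1 = 1298; midpoint Q̄ = (867.1 + 2165.1)/2 = 1516.1.
ΔI = 78270 − 54300 = 23970; midpoint Ī = (54300 + 78270)/2 = 66285.
η = (ΔQ/Q̄) ÷ (ΔI/Ī) = (1298/1516.1) ÷ (23970/66285) = 2.368.

2.368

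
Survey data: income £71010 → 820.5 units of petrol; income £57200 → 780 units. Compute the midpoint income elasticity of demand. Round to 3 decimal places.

ΔQ = 780 − 820.5 = -40.5; midpoint Q̄ = (820.5 + 780)/2 = 800.25.
ΔI = 57200 − 71010 = -13810; midpoint Ī = (71010 + 57200)/2 = 64105.
η = (ΔQ/Q̄) ÷ (ΔI/Ī) = (-40.5/800.25) ÷ (-13810/64105) = 0.235.

0.235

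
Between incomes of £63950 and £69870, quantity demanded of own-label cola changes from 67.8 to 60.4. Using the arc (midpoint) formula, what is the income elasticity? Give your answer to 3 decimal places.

-1.305

ΔQ = 60.4 − 67.8 = -7.4; midpoint Q̄ = (67.8 + 60.4)/2 = 64.1.
ΔI = 69870 − 63950 = 5920; midpoint Ī = (63950 + 69870)/2 = 66910.
η = (ΔQ/Q̄) ÷ (ΔI/Ī) = (-7.4/64.1) ÷ (5920/66910) = -1.305.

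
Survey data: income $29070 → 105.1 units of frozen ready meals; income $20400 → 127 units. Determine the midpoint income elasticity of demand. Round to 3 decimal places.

ΔQ = 127 − 105.1 = 21.9; midpoint Q̄ = (105.1 + 127)/2 = 116.05.
ΔI = 20400 − 29070 = -8670; midpoint Ī = (29070 + 20400)/2 = 24735.
η = (ΔQ/Q̄) ÷ (ΔI/Ī) = (21.9/116.05) ÷ (-8670/24735) = -0.538.

-0.538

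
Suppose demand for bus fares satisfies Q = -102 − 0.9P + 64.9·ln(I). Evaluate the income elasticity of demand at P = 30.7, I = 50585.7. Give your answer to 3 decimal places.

0.113

At P = 30.7, I = 50585.7: Q = 573.329.
Holding P constant, ∂Q/∂I = 64.9/I = 0.00128297.
η_I = (∂Q/∂I)·(I/Q) = 0.00128297 × (50585.7/573.329) = 0.113.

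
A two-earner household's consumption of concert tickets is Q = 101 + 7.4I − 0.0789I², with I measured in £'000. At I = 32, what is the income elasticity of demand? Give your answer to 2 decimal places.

At I = 32: Q = 257.0064.
dQ/dI = 7.4 − 0.1578I = 2.35040.
η = (dQ/dI)·(I/Q) = 2.35040 × (32/257.0064) = 0.29.

0.29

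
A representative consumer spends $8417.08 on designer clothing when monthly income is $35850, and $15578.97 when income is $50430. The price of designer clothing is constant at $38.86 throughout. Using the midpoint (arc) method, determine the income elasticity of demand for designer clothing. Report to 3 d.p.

1.766

With a constant price, Q₁ = 8417.08/38.86 = 216.600 and Q₂ = 15578.97/38.86 = 400.900 (equivalently, work directly with expenditure since P cancels).
Midpoint %ΔQ = (15578.97 − 8417.08)/11998.03 = 0.59692; midpoint %ΔI = (50430 − 35850)/43140 = 0.33797.
η = 0.59692 / 0.33797 = 1.766.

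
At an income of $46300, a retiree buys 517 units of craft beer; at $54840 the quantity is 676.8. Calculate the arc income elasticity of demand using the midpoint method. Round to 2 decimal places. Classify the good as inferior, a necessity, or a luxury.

1.59 (luxury)

ΔQ = 676.8 − 517 = 159.8; midpoint Q̄ = (517 + 676.8)/2 = 596.9.
ΔI = 54840 − 46300 = 8540; midpoint Ī = (46300 + 54840)/2 = 50570.
η = (ΔQ/Q̄) ÷ (ΔI/Ī) = (159.8/596.9) ÷ (8540/50570) = 1.59.
η > 1 ⇒ luxury.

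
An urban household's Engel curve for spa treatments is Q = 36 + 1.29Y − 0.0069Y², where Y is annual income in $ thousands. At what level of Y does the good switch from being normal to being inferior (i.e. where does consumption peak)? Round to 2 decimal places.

93.48

dQ/dY = 1.29 − 0.0138Y.
The good is inferior where dQ/dY < 0. Setting dQ/dY = 0 gives Y = 1.29 / 0.0138 = 93.48.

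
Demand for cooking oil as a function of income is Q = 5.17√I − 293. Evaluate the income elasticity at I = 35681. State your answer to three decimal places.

At I = 35681: Q = 683.583.
dQ/dI = 5.17/(2√I) = 0.0136849 at this income.
η = (dQ/dI)·(I/Q) = 0.0136849 × (35681/683.583) = 0.714.

0.714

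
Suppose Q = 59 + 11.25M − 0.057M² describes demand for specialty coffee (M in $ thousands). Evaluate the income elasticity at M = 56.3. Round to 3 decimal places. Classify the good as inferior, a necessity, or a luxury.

At M = 56.3: Q = 511.7027.
dQ/dM = 11.25 − 0.114M = 4.83180.
η = (dQ/dM)·(M/Q) = 4.83180 × (56.3/511.7027) = 0.532.
0 < η < 1 ⇒ necessity.

0.532 (necessity)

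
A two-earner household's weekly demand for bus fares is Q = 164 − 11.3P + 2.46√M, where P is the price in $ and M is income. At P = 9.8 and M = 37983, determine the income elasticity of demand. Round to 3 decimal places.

At P = 9.8, M = 37983: Q = 532.695.
Holding P constant, ∂Q/∂M = 2.46/(2√M) = 0.00631118.
η_M = (∂Q/∂M)·(M/Q) = 0.00631118 × (37983/532.695) = 0.450.

0.450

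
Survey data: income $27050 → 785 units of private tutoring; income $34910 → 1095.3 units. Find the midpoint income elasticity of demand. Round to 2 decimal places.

1.30

ΔQ = 1095.3 − 785 = 310.3; midpoint Q̄ = (785 + 1095.3)/2 = 940.15.
ΔI = 34910 − 27050 = 7860; midpoint Ī = (27050 + 34910)/2 = 30980.
η = (ΔQ/Q̄) ÷ (ΔI/Ī) = (310.3/940.15) ÷ (7860/30980) = 1.30.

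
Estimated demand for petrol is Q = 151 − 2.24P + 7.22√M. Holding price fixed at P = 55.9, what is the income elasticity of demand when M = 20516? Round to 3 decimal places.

0.488

At P = 55.9, M = 20516: Q = 1059.934.
Holding P constant, ∂Q/∂M = 7.22/(2√M) = 0.0252035.
η_M = (∂Q/∂M)·(M/Q) = 0.0252035 × (20516/1059.934) = 0.488.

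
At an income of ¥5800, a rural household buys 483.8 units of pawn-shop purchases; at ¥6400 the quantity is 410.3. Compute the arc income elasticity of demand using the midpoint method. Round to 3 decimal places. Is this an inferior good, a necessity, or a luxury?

-1.672 (inferior good)

ΔQ = 410.3 − 483.8 = -73.5; midpoint Q̄ = (483.8 + 410.3)/2 = 447.05.
ΔI = 6400 − 5800 = 600; midpoint Ī = (5800 + 6400)/2 = 6100.
η = (ΔQ/Q̄) ÷ (ΔI/Ī) = (-73.5/447.05) ÷ (600/6100) = -1.672.
η < 0 ⇒ inferior good.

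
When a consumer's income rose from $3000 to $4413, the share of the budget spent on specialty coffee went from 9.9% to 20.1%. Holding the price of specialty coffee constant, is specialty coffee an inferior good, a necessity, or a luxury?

luxury

The budget share rises as income rises, so η > 1.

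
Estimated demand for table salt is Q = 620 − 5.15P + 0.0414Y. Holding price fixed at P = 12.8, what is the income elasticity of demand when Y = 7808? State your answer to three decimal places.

At P = 12.8, Y = 7808: Q = 877.331.
Holding P constant, ∂Q/∂Y = 0.0414.
η_Y = (∂Q/∂Y)·(Y/Q) = 0.0414 × (7808/877.331) = 0.368.

0.368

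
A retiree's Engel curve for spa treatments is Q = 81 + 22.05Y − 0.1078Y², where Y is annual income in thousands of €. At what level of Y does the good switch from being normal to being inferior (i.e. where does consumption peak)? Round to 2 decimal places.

102.27

dQ/dY = 22.05 − 0.2156Y.
The good is inferior where dQ/dY < 0. Setting dQ/dY = 0 gives Y = 22.05 / 0.2156 = 102.27.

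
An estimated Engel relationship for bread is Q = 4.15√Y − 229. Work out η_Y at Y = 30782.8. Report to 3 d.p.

0.729

At Y = 30782.8: Q = 499.119.
dQ/dY = 4.15/(2√Y) = 0.0118267 at this income.
η = (dQ/dY)·(Y/Q) = 0.0118267 × (30782.8/499.119) = 0.729.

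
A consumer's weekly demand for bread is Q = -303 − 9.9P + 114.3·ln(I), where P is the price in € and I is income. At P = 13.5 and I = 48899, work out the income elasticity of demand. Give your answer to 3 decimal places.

0.143

At P = 13.5, I = 48899: Q = 797.506.
Holding P constant, ∂Q/∂I = 114.3/I = 0.00233747.
η_I = (∂Q/∂I)·(I/Q) = 0.00233747 × (48899/797.506) = 0.143.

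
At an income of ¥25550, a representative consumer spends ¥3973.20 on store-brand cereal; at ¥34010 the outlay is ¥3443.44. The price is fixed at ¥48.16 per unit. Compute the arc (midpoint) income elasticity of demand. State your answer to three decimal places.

-0.503

With a constant price, Q₁ = 3973.20/48.16 = 82.500 and Q₂ = 3443.44/48.16 = 71.500 (equivalently, work directly with expenditure since P cancels).
Midpoint %ΔQ = (3443.44 − 3973.20)/3708.32 = -0.14286; midpoint %ΔI = (34010 − 25550)/29780 = 0.28408.
η = -0.14286 / 0.28408 = -0.503.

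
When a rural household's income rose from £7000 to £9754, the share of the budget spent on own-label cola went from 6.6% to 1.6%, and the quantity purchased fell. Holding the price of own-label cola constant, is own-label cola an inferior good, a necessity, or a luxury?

Quantity demanded falls as income rises, so η < 0.

inferior good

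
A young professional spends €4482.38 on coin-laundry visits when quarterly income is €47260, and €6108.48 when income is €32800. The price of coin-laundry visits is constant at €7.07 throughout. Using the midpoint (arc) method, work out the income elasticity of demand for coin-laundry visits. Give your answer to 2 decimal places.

-0.85

With a constant price, Q₁ = 4482.38/7.07 = 634.000 and Q₂ = 6108.48/7.07 = 864.000 (equivalently, work directly with expenditure since P cancels).
Midpoint %ΔQ = (6108.48 − 4482.38)/5295.43 = 0.30708; midpoint %ΔI = (32800 − 47260)/40030 = -0.36123.
η = 0.30708 / -0.36123 = -0.85.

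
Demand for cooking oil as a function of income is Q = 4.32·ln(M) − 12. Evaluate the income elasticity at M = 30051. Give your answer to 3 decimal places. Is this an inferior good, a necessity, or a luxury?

At M = 30051: Q = 32.542.
dQ/dM = 4.32/M = 0.000143756 at this income.
η = (dQ/dM)·(M/Q) = 0.000143756 × (30051/32.542) = 0.133.
Since 0 < η < 1, the good is a necessity.

0.133 (necessity)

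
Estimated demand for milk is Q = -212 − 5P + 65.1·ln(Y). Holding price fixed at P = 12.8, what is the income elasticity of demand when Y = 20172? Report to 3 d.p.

0.176

At P = 12.8, Y = 20172: Q = 369.275.
Holding P constant, ∂Q/∂Y = 65.1/Y = 0.00322725.
η_Y = (∂Q/∂Y)·(Y/Q) = 0.00322725 × (20172/369.275) = 0.176.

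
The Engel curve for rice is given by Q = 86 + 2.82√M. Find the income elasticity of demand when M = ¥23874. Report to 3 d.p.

0.418

At M = 23874: Q = 521.724.
dQ/dM = 2.82/(2√M) = 0.0091255 at this income.
η = (dQ/dM)·(M/Q) = 0.0091255 × (23874/521.724) = 0.418.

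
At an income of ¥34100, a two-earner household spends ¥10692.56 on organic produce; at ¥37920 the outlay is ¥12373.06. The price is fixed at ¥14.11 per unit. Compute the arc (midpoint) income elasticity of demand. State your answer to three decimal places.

1.374

With a constant price, Q₁ = 10692.56/14.11 = 757.800 and Q₂ = 12373.06/14.11 = 876.900 (equivalently, work directly with expenditure since P cancels).
Midpoint %ΔQ = (12373.06 − 10692.56)/11532.81 = 0.14571; midpoint %ΔI = (37920 − 34100)/36010 = 0.10608.
η = 0.14571 / 0.10608 = 1.374.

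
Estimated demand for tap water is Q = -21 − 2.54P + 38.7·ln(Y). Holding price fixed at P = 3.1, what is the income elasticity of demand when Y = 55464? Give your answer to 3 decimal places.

At P = 3.1, Y = 55464: Q = 393.865.
Holding P constant, ∂Q/∂Y = 38.7/Y = 0.00069775.
η_Y = (∂Q/∂Y)·(Y/Q) = 0.00069775 × (55464/393.865) = 0.098.

0.098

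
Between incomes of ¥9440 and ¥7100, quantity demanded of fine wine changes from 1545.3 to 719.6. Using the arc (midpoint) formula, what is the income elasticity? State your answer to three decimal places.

ΔQ = 719.6 − 1545.3 = -825.7; midpoint Q̄ = (1545.3 + 719.6)/2 = 1132.45.
ΔI = 7100 − 9440 = -2340; midpoint Ī = (9440 + 7100)/2 = 8270.
η = (ΔQ/Q̄) ÷ (ΔI/Ī) = (-825.7/1132.45) ÷ (-2340/8270) = 2.577.

2.577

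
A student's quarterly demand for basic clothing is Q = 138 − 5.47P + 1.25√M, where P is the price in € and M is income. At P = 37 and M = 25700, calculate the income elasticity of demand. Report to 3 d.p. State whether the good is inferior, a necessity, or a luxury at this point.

At P = 37, M = 25700: Q = 136.000.
Holding P constant, ∂Q/∂M = 1.25/(2√M) = 0.00389864.
η_M = (∂Q/∂M)·(M/Q) = 0.00389864 × (25700/136.000) = 0.737.
Since 0 < η < 1, this is a necessity.

0.737 (necessity)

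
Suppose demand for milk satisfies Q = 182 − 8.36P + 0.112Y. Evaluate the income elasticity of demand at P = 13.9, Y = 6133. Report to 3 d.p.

0.913

At P = 13.9, Y = 6133: Q = 752.692.
Holding P constant, ∂Q/∂Y = 0.112.
η_Y = (∂Q/∂Y)·(Y/Q) = 0.112 × (6133/752.692) = 0.913.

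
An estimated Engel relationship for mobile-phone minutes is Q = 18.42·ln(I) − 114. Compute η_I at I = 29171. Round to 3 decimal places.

0.244

At I = 29171: Q = 75.375.
dQ/dI = 18.42/I = 0.000631449 at this income.
η = (dQ/dI)·(I/Q) = 0.000631449 × (29171/75.375) = 0.244.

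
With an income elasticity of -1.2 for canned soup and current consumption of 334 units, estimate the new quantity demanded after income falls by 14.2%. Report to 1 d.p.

%ΔQ ≈ η × %ΔI = -1.2 × (-14.2%) = 17.04%.
New Q ≈ 334 × (1 + 0.1704) = 390.9.

390.9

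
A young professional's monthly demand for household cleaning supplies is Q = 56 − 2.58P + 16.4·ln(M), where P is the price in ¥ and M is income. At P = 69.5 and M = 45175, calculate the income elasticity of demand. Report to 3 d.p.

0.313

At P = 69.5, M = 45175: Q = 52.470.
Holding P constant, ∂Q/∂M = 16.4/M = 0.000363033.
η_M = (∂Q/∂M)·(M/Q) = 0.000363033 × (45175/52.470) = 0.313.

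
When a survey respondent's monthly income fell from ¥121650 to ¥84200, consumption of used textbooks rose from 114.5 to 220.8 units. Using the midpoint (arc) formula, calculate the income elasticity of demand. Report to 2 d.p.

-1.74

ΔQ = 220.8 − 114.5 = 106.3; midpoint Q̄ = (114.5 + 220.8)/2 = 167.65.
ΔI = 84200 − 121650 = -37450; midpoint Ī = (121650 + 84200)/2 = 102925.
η = (ΔQ/Q̄) ÷ (ΔI/Ī) = (106.3/167.65) ÷ (-37450/102925) = -1.74.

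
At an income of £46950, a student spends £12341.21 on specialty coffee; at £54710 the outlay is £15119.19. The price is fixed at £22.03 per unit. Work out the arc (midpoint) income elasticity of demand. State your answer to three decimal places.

With a constant price, Q₁ = 12341.21/22.03 = 560.200 and Q₂ = 15119.19/22.03 = 686.300 (equivalently, work directly with expenditure since P cancels).
Midpoint %ΔQ = (15119.19 − 12341.21)/13730.20 = 0.20233; midpoint %ΔI = (54710 − 46950)/50830 = 0.15267.
η = 0.20233 / 0.15267 = 1.325.

1.325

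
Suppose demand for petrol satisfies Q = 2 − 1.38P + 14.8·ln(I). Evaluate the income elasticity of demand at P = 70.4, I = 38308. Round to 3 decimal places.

At P = 70.4, I = 38308: Q = 61.039.
Holding P constant, ∂Q/∂I = 14.8/I = 0.000386342.
η_I = (∂Q/∂I)·(I/Q) = 0.000386342 × (38308/61.039) = 0.242.

0.242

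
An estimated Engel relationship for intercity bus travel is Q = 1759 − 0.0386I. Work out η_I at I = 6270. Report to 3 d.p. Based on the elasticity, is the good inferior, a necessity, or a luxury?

-0.160 (inferior good)

At I = 6270: Q = 1516.978.
dQ/dI = −0.0386.
η = (dQ/dI)·(I/Q) = -0.0386 × (6270/1516.978) = -0.160.
Since η < 0, the good is an inferior good.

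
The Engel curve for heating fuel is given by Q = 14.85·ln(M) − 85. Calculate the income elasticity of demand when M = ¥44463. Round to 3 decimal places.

At M = 44463: Q = 73.931.
dQ/dM = 14.85/M = 0.000333986 at this income.
η = (dQ/dM)·(M/Q) = 0.000333986 × (44463/73.931) = 0.201.

0.201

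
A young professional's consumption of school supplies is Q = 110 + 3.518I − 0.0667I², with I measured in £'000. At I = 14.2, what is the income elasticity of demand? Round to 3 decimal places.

At I = 14.2: Q = 146.5062.
dQ/dI = 3.518 − 0.1334I = 1.62372.
η = (dQ/dI)·(I/Q) = 1.62372 × (14.2/146.5062) = 0.157.

0.157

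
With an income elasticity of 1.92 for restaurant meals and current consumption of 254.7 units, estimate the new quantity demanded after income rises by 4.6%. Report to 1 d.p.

%ΔQ ≈ η × %ΔI = 1.92 × 4.6% = 8.832%.
New Q ≈ 254.7 × (1 + 0.08832) = 277.2.

277.2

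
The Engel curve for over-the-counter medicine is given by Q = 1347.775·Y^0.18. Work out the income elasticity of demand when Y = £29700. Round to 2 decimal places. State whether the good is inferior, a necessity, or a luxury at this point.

For Q = A·Y^β the income elasticity is constant and equal to β.
Here β = 0.18, so η = 0.18.
Since 0 < η < 1, the good is a necessity.

0.18 (necessity)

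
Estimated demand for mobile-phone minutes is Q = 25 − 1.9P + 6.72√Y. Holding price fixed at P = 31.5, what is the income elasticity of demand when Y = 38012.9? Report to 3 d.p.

At P = 31.5, Y = 38012.9: Q = 1275.341.
Holding P constant, ∂Q/∂Y = 6.72/(2√Y) = 0.0172335.
η_Y = (∂Q/∂Y)·(Y/Q) = 0.0172335 × (38012.9/1275.341) = 0.514.

0.514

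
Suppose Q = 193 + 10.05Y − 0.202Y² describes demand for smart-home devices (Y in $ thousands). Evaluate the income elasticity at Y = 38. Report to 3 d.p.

-0.711

At Y = 38: Q = 283.2120.
dQ/dY = 10.05 − 0.404Y = -5.30200.
η = (dQ/dY)·(Y/Q) = -5.30200 × (38/283.2120) = -0.711.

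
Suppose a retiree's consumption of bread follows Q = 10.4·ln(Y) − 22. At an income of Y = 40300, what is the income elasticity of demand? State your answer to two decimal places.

0.12

At Y = 40300: Q = 88.283.
dQ/dY = 10.4/Y = 0.000258065 at this income.
η = (dQ/dY)·(Y/Q) = 0.000258065 × (40300/88.283) = 0.12.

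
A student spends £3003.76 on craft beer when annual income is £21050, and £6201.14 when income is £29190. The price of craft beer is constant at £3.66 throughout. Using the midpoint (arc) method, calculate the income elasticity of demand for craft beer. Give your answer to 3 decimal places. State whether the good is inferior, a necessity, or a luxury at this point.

With a constant price, Q₁ = 3003.76/3.66 = 820.699 and Q₂ = 6201.14/3.66 = 1694.301 (equivalently, work directly with expenditure since P cancels).
Midpoint %ΔQ = (6201.14 − 3003.76)/4602.45 = 0.69471; midpoint %ΔI = (29190 − 21050)/25120 = 0.32404.
η = 0.69471 / 0.32404 = 2.144.
η > 1 ⇒ luxury.

2.144 (luxury)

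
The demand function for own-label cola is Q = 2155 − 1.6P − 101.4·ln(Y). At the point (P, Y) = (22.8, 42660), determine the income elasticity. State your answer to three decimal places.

At P = 22.8, Y = 42660: Q = 1037.493.
Holding P constant, ∂Q/∂Y = -101.4/Y = -0.00237693.
η_Y = (∂Q/∂Y)·(Y/Q) = -0.00237693 × (42660/1037.493) = -0.098.

-0.098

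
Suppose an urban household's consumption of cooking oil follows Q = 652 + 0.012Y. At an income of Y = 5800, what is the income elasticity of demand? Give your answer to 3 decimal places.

0.096

At Y = 5800: Q = 721.600.
dQ/dY = 0.012.
η = (dQ/dY)·(Y/Q) = 0.012 × (5800/721.600) = 0.096.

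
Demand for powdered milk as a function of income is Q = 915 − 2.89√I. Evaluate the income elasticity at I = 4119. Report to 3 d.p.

At I = 4119: Q = 729.521.
dQ/dI = -2.89/(2√I) = -0.022515 at this income.
η = (dQ/dI)·(I/Q) = -0.022515 × (4119/729.521) = -0.127.

-0.127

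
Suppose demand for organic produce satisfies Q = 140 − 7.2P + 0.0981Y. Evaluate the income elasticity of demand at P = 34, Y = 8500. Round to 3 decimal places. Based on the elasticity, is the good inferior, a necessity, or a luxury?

1.144 (luxury)

At P = 34, Y = 8500: Q = 729.050.
Holding P constant, ∂Q/∂Y = 0.0981.
η_Y = (∂Q/∂Y)·(Y/Q) = 0.0981 × (8500/729.050) = 1.144.
Since η > 1, this is a luxury.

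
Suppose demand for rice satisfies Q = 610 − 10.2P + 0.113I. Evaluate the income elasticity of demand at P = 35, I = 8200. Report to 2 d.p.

At P = 35, I = 8200: Q = 1179.600.
Holding P constant, ∂Q/∂I = 0.113.
η_I = (∂Q/∂I)·(I/Q) = 0.113 × (8200/1179.600) = 0.79.

0.79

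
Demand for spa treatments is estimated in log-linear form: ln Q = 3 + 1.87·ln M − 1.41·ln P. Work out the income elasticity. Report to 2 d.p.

In a log-linear demand, the coefficient on ln M is the income elasticity.
So η = 1.87.

1.87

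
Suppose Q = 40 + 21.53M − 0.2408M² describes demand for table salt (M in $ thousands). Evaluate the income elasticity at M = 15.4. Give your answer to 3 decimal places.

At M = 15.4: Q = 314.4539.
dQ/dM = 21.53 − 0.4816M = 14.11336.
η = (dQ/dM)·(M/Q) = 14.11336 × (15.4/314.4539) = 0.691.

0.691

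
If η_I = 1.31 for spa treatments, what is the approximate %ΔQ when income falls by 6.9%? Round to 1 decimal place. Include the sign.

%ΔQ ≈ η × %ΔI = 1.31 × (-6.9%) = -9.0%.

-9.0%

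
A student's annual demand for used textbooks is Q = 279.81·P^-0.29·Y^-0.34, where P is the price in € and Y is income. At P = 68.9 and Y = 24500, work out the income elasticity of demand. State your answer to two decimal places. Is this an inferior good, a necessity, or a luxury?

-0.34 (inferior good)

For a multiplicative demand Q = A·P^α·Y^β, the income elasticity is β everywhere.
Here β = -0.34, so η = -0.34.
Since η < 0, this is an inferior good.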